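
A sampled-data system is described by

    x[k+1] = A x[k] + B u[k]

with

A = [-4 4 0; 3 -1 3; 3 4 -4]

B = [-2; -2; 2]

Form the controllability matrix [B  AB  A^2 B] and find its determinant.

2928

AB = [[0], [2], [-22]]
A^2B = [[8], [-68], [96]]
Controllability matrix C = [B  AB  A^2B] = [[-2, 0, 8], [-2, 2, -68], [2, -22, 96]]
Expanding along the first row, det(C) = (-2)·(2·96 - (-68)·(-22)) - 0·((-2)·96 - (-68)·2) + 8·((-2)·(-22) - 2·2) = (-2)·(-1304) - 0·(-56) + 8·40 = 2928
Since det(C) ≠ 0, rank(C) = 3 and the system is completely controllable.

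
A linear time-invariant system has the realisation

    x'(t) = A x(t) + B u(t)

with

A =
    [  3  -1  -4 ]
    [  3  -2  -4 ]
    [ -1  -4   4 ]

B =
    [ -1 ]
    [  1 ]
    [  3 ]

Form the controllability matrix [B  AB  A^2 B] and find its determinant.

AB = [[-16], [-17], [9]]
A^2B = [[-67], [-50], [120]]
Controllability matrix C = [B  AB  A^2B] = [[-1, -16, -67], [1, -17, -50], [3, 9, 120]]
Expanding along the first row, det(C) = (-1)·((-17)·120 - (-50)·9) - (-16)·(1·120 - (-50)·3) + (-67)·(1·9 - (-17)·3) = (-1)·(-1590) - (-16)·270 + (-67)·60 = 1890
Since det(C) ≠ 0, rank(C) = 3 and the system is completely controllable.

1890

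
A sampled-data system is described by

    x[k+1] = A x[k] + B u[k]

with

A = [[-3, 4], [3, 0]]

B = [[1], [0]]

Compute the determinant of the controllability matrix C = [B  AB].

3

AB = [[-3], [3]]
Controllability matrix C = [B  AB] = [[1, -3], [0, 3]]
det(C) = 1·3 - (-3)·0 = 3 - 0 = 3
Since det(C) ≠ 0, rank(C) = 2 and the system is completely controllable.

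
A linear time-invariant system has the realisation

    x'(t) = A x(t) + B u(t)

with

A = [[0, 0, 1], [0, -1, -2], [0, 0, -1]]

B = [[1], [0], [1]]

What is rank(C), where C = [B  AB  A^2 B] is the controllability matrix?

AB = [[1], [-2], [-1]]
A^2B = [[-1], [4], [1]]
Controllability matrix C = [B  AB  A^2B] = [[1, 1, -1], [0, -2, 4], [1, -1, 1]]
det(C) = 1·((-2)·1 - 4·(-1)) - 1·(0·1 - 4·1) + (-1)·(0·(-1) - (-2)·1) = 1·2 - 1·(-4) + (-1)·2 = 4 ≠ 0, so rank(C) = 3.
rank(C) = 3 = n, so the pair (A, B) is completely controllable.

3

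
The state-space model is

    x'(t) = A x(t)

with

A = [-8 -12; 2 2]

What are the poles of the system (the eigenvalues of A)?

det(sI - A) = s^2 - (tr A)s + det A, with tr A = (-8) + 2 = -6 and det A = (-8)·2 - (-12)·2 = -16 - (-24) = 8.
So p(s) = det(sI - A) = s^2 + 6s + 8.
Factor s^2 + 6s + 8: two numbers with sum -6 and product 8 are -2 and -4, so s^2 + 6s + 8 = (s + 2)(s + 4).
Hence p(s) = (s + 2) (s + 4), with roots -4, -2.
All eigenvalues have negative real part, so the system is asymptotically stable.

-4, -2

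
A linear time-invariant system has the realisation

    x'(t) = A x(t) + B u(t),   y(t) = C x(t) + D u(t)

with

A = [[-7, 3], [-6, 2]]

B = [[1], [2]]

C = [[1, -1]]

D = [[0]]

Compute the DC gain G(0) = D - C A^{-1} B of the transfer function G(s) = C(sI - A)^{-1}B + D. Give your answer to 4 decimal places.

-1.0000

G(0) = C(-A)^{-1}B + D = -C A^{-1} B + D.
det A = 4, so A^{-1} = (1/4)·adj(A) = [[1/2, -3/4], [3/2, -7/4]]
A^{-1} B = [-1, -2]^T
C A^{-1} B = 1
G(0) = D - C A^{-1} B = 0 - (1) = -1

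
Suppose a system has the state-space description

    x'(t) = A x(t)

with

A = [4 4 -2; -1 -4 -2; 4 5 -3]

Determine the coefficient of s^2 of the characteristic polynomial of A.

3

Expand det(sI - A) for the 3×3 matrix.
p(s) = s^3 + 3s^2 + 6s - 22.
(Check: constant term = det(-A) = (-1)^3 det A = -22; coefficient of s^2 = -tr A = 3.)
The coefficient of s^2 is 3.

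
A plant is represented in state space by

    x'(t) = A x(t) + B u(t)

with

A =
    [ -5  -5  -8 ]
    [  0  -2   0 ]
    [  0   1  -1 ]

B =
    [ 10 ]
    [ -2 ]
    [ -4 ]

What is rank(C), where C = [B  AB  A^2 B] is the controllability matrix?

2

AB = [[-8], [4], [2]]
A^2B = [[4], [-8], [2]]
Controllability matrix C = [B  AB  A^2B] = [[10, -8, 4], [-2, 4, -8], [-4, 2, 2]]
The rows r1, r2, r3 of C are linearly dependent: r1 + r2 + 2·r3 = 0 (check each entry), so rank(C) ≤ 2.
The 2×2 minor from rows 1, 2, columns 1, 2 is 10·4 - (-8)·(-2) = 40 - 16 = 24 ≠ 0, so rank(C) = 2.
rank(C) = 2 < n = 3, so the pair (A, B) is not completely controllable.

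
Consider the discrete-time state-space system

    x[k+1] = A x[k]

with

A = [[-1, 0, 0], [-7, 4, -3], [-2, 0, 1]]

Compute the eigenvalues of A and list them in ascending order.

det(zI - A) = z^3 - (tr A)z^2 + (M11 + M22 + M33)z - det A, where Mii is the 2×2 principal minor of A obtained by deleting row i and column i.
tr A = (-1) + 4 + 1 = 4; M11 = 4·1 - (-3)·0 = 4 - 0 = 4; M22 = (-1)·1 - 0·(-2) = -1 - 0 = -1; M33 = (-1)·4 - 0·(-7) = -4 - 0 = -4; sum of minors = -1.
det A = (-1)·(4·1 - (-3)·0) - 0·((-7)·1 - (-3)·(-2)) + 0·((-7)·0 - 4·(-2)) = (-1)·4 - 0·(-13) + 0·8 = -4.
So p(z) = det(zI - A) = z^3 - 4z^2 - z + 4.
Rational-root test: any integer root divides 4. Testing small divisors, z = -1 works: p(-1) = -1 + (-4) + 1 + 4 = 0, so (z + 1) is a factor.
Dividing, p(z) = (z + 1)(z^2 - 5z + 4).
Factor z^2 - 5z + 4: two numbers with sum 5 and product 4 are 4 and 1, so z^2 - 5z + 4 = (z - 4)(z - 1).
Hence p(z) = (z - 4) (z - 1) (z + 1), with roots -1, 1, 4.

-1, 1, 4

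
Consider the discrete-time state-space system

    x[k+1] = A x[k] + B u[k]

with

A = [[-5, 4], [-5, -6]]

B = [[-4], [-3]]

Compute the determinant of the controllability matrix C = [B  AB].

AB = [[8], [38]]
Controllability matrix C = [B  AB] = [[-4, 8], [-3, 38]]
det(C) = (-4)·38 - 8·(-3) = -152 - (-24) = -128
Since det(C) ≠ 0, rank(C) = 2 and the system is completely controllable.

-128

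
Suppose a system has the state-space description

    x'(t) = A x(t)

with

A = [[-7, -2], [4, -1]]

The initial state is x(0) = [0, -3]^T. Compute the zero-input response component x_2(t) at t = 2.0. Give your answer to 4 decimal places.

-0.0147

det(sI - A) = s^2 - (tr A)s + det A, with tr A = (-7) + (-1) = -8 and det A = (-7)·(-1) - (-2)·4 = 7 - (-8) = 15.
So p(s) = det(sI - A) = s^2 + 8s + 15.
Factor s^2 + 8s + 15: two numbers with sum -8 and product 15 are -3 and -5, so s^2 + 8s + 15 = (s + 3)(s + 5).
Hence p(s) = (s + 3) (s + 5), with roots -5, -3.
The eigenvalues -5, -3 are distinct and real, so A is diagonalisable and x(t) = e^{At} x(0) = V diag(e^{λ_i t}) V^{-1} x(0), where the columns of V are the eigenvectors.
λ = -5: A - (-5)I = [[-2, -2], [4, 4]]. Row 1 gives (-2)·v1 + (-2)·v2 = 0, so take v_1 = [1, -1]^T.
λ = -3: A - (-3)I = [[-4, -2], [4, 2]]. Row 1 gives (-4)·v1 + (-2)·v2 = 0, so take v_2 = [1, -2]^T.
V = [v_1 v_2] = [[1, 1], [-1, -2]] has det V = -1, so V^{-1} = adj(V)/det V = [[2, 1], [-1, -1]].
Modal coordinates z(0) = V^{-1} x(0): 2·0 + 1·(-3) = -3; (-1)·0 + (-1)·(-3) = 3; so z(0) = [-3, 3]^T.
x_2(t) = Σ_i (v_i)_2 · z_i(0) · e^{λ_i t} (row 2 of V times the modal terms).
x_2(2.0) = (-1)·(-3)·e^{-5·2.0} + (-2)·3·e^{-3·2.0} = 3·0.000045 + (-6)·0.002479 = -0.0147.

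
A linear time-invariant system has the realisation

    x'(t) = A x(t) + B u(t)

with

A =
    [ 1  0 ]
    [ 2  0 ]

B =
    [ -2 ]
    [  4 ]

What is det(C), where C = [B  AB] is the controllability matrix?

AB = [[-2], [-4]]
Controllability matrix C = [B  AB] = [[-2, -2], [4, -4]]
det(C) = (-2)·(-4) - (-2)·4 = 8 - (-8) = 16
Since det(C) ≠ 0, rank(C) = 2 and the system is completely controllable.

16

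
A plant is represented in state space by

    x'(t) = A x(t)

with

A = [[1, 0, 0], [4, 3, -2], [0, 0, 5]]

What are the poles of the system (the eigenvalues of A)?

det(sI - A) = s^3 - (tr A)s^2 + (M11 + M22 + M33)s - det A, where Mii is the 2×2 principal minor of A obtained by deleting row i and column i.
tr A = 1 + 3 + 5 = 9; M11 = 3·5 - (-2)·0 = 15 - 0 = 15; M22 = 1·5 - 0·0 = 5 - 0 = 5; M33 = 1·3 - 0·4 = 3 - 0 = 3; sum of minors = 23.
det A = 1·(3·5 - (-2)·0) - 0·(4·5 - (-2)·0) + 0·(4·0 - 3·0) = 1·15 - 0·20 + 0·0 = 15.
So p(s) = det(sI - A) = s^3 - 9s^2 + 23s - 15.
Rational-root test: any integer root divides -15. Testing small divisors, s = 1 works: p(1) = 1 + (-9) + 23 + (-15) = 0, so (s - 1) is a factor.
Dividing, p(s) = (s - 1)(s^2 - 8s + 15).
Factor s^2 - 8s + 15: two numbers with sum 8 and product 15 are 5 and 3, so s^2 - 8s + 15 = (s - 5)(s - 3).
Hence p(s) = (s - 5) (s - 3) (s - 1), with roots 1, 3, 5.
At least one eigenvalue has non-negative real part, so the system is not asymptotically stable.

1, 3, 5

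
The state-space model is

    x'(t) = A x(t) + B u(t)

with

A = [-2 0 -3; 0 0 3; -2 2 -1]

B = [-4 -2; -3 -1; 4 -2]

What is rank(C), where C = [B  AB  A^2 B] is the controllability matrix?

AB = [[-4, 10], [12, -6], [-2, 4]]
A^2B = [[14, -32], [-6, 12], [34, -36]]
Controllability matrix C = [B  AB  A^2B] = [[-4, -2, -4, 10, 14, -32], [-3, -1, 12, -6, -6, 12], [4, -2, -2, 4, 34, -36]]
Take the 3×3 submatrix of C formed by columns 1, 2, 3: [[-4, -2, -4], [-3, -1, 12], [4, -2, -2]]. Its determinant is (-4)·((-1)·(-2) - 12·(-2)) - (-2)·((-3)·(-2) - 12·4) + (-4)·((-3)·(-2) - (-1)·4) = (-4)·26 - (-2)·(-42) + (-4)·10 = -228 ≠ 0.
So rank(C) ≥ 3; since C has 3 rows, rank(C) = 3.
rank(C) = 3 = n, so the pair (A, B) is completely controllable.

3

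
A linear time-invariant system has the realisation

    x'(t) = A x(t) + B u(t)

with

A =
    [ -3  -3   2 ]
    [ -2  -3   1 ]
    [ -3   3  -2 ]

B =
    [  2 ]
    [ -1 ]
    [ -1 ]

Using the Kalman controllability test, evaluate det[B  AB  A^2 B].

AB = [[-5], [-2], [-7]]
A^2B = [[7], [9], [23]]
Controllability matrix C = [B  AB  A^2B] = [[2, -5, 7], [-1, -2, 9], [-1, -7, 23]]
Expanding along the first row, det(C) = 2·((-2)·23 - 9·(-7)) - (-5)·((-1)·23 - 9·(-1)) + 7·((-1)·(-7) - (-2)·(-1)) = 2·17 - (-5)·(-14) + 7·5 = -1
Since det(C) ≠ 0, rank(C) = 3 and the system is completely controllable.

-1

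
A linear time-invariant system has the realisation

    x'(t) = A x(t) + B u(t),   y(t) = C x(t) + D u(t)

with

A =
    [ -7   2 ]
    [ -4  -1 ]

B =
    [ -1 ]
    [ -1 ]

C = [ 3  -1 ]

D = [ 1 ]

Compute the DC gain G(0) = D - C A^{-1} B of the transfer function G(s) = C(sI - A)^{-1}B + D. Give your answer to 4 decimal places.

0.6000

G(0) = C(-A)^{-1}B + D = -C A^{-1} B + D.
det A = 15, so A^{-1} = (1/15)·adj(A) = [[-1/15, -2/15], [4/15, -7/15]]
A^{-1} B = [1/5, 1/5]^T
C A^{-1} B = 2/5
G(0) = D - C A^{-1} B = 1 - (2/5) = 3/5 ≈ 0.6000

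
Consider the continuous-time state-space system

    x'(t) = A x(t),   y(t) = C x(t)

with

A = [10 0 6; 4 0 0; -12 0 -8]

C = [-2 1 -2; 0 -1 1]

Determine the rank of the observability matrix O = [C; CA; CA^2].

2

CA = [[8, 0, 4], [-16, 0, -8]]
CA^2 = [[32, 0, 16], [-64, 0, -32]]
Observability matrix O = [C; CA; CA^2] = [[-2, 1, -2], [0, -1, 1], [8, 0, 4], [-16, 0, -8], [32, 0, 16], [-64, 0, -32]]
The columns c1, c2, c3 of O are linearly dependent: -c1 + 2·c2 + 2·c3 = 0 (check each entry), so rank(O) ≤ 2.
The 2×2 minor from rows 1, 2, columns 1, 2 is (-2)·(-1) - 1·0 = 2 - 0 = 2 ≠ 0, so rank(O) = 2.
rank(O) = 2 < n = 3, so the pair (A, C) is not completely observable.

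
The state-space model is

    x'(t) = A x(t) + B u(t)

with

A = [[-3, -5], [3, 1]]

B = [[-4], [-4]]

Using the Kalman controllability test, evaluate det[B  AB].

AB = [[32], [-16]]
Controllability matrix C = [B  AB] = [[-4, 32], [-4, -16]]
det(C) = (-4)·(-16) - 32·(-4) = 64 - (-128) = 192
Since det(C) ≠ 0, rank(C) = 2 and the system is completely controllable.

192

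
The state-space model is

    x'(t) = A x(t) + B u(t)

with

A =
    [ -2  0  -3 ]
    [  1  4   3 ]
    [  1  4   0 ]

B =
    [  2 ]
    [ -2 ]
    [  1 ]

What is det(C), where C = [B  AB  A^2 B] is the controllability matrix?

675

AB = [[-7], [-3], [-6]]
A^2B = [[32], [-37], [-19]]
Controllability matrix C = [B  AB  A^2B] = [[2, -7, 32], [-2, -3, -37], [1, -6, -19]]
Expanding along the first row, det(C) = 2·((-3)·(-19) - (-37)·(-6)) - (-7)·((-2)·(-19) - (-37)·1) + 32·((-2)·(-6) - (-3)·1) = 2·(-165) - (-7)·75 + 32·15 = 675
Since det(C) ≠ 0, rank(C) = 3 and the system is completely controllable.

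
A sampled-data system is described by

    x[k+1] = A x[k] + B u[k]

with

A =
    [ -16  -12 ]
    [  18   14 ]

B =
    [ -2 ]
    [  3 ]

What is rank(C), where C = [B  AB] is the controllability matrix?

AB = [[-4], [6]]
Controllability matrix C = [B  AB] = [[-2, -4], [3, 6]]
Every column of C is a scalar multiple of column 1 = [-2, 3] (multipliers 1, 2), so the columns span a one-dimensional space.
C ≠ 0, hence rank(C) = 1.
rank(C) = 1 < n = 2, so the pair (A, B) is not completely controllable.

1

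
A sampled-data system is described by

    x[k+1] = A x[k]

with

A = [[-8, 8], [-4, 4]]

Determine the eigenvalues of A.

-4, 0

det(zI - A) = z^2 - (tr A)z + det A, with tr A = (-8) + 4 = -4 and det A = (-8)·4 - 8·(-4) = -32 - (-32) = 0.
So p(z) = det(zI - A) = z^2 + 4z.
Factor z^2 + 4z: two numbers with sum -4 and product 0 are 0 and -4, so z^2 + 4z = z(z + 4).
Hence p(z) = z (z + 4), with roots -4, 0.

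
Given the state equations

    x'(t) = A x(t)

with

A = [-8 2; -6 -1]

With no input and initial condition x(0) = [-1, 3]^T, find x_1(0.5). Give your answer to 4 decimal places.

det(sI - A) = s^2 - (tr A)s + det A, with tr A = (-8) + (-1) = -9 and det A = (-8)·(-1) - 2·(-6) = 8 - (-12) = 20.
So p(s) = det(sI - A) = s^2 + 9s + 20.
Factor s^2 + 9s + 20: two numbers with sum -9 and product 20 are -4 and -5, so s^2 + 9s + 20 = (s + 4)(s + 5).
Hence p(s) = (s + 4) (s + 5), with roots -5, -4.
The eigenvalues -5, -4 are distinct and real, so A is diagonalisable and x(t) = e^{At} x(0) = V diag(e^{λ_i t}) V^{-1} x(0), where the columns of V are the eigenvectors.
λ = -5: A - (-5)I = [[-3, 2], [-6, 4]]. Row 1 gives (-3)·v1 + 2·v2 = 0, so take v_1 = [2, 3]^T.
λ = -4: A - (-4)I = [[-4, 2], [-6, 3]]. Row 1 gives (-4)·v1 + 2·v2 = 0, so take v_2 = [-1, -2]^T.
V = [v_1 v_2] = [[2, -1], [3, -2]] has det V = -1, so V^{-1} = adj(V)/det V = [[2, -1], [3, -2]].
Modal coordinates z(0) = V^{-1} x(0): 2·(-1) + (-1)·3 = -5; 3·(-1) + (-2)·3 = -9; so z(0) = [-5, -9]^T.
x_1(t) = Σ_i (v_i)_1 · z_i(0) · e^{λ_i t} (row 1 of V times the modal terms).
x_1(0.5) = 2·(-5)·e^{-5·0.5} + (-1)·(-9)·e^{-4·0.5} = (-10)·0.082085 + 9·0.135335 = 0.3972.

0.3972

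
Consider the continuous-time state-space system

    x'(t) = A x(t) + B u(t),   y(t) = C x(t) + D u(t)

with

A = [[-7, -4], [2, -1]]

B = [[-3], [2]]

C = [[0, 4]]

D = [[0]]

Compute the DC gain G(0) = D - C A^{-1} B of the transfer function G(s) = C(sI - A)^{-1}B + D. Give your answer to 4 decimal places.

G(0) = C(-A)^{-1}B + D = -C A^{-1} B + D.
det A = 15, so A^{-1} = (1/15)·adj(A) = [[-1/15, 4/15], [-2/15, -7/15]]
A^{-1} B = [11/15, -8/15]^T
C A^{-1} B = -32/15
G(0) = D - C A^{-1} B = 0 - (-32/15) = 32/15 ≈ 2.1333

2.1333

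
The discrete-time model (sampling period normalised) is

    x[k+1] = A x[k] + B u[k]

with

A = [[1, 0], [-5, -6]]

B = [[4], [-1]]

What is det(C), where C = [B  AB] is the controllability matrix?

AB = [[4], [-14]]
Controllability matrix C = [B  AB] = [[4, 4], [-1, -14]]
det(C) = 4·(-14) - 4·(-1) = -56 - (-4) = -52
Since det(C) ≠ 0, rank(C) = 2 and the system is completely controllable.

-52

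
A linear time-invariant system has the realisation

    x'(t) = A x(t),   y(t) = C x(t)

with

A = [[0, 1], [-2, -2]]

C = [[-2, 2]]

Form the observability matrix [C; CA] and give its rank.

2

CA = [[-4, -6]]
Observability matrix O = [C; CA] = [[-2, 2], [-4, -6]]
det(O) = (-2)·(-6) - 2·(-4) = 12 - (-8) = 20 ≠ 0, so rank(O) = 2.
rank(O) = 2 = n, so the pair (A, C) is completely observable.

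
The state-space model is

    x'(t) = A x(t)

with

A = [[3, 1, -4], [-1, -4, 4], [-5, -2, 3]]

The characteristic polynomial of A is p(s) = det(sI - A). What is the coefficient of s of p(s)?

-26

Expand det(sI - A) for the 3×3 matrix.
p(s) = s^3 - 2s^2 - 26s - 43.
(Check: constant term = det(-A) = (-1)^3 det A = -43; coefficient of s^2 = -tr A = -2.)
The coefficient of s is -26.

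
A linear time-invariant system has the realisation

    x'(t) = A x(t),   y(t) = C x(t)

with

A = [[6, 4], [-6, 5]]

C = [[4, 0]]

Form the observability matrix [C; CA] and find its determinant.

CA = [[24, 16]]
Observability matrix O = [C; CA] = [[4, 0], [24, 16]]
det(O) = 4·16 - 0·24 = 64 - 0 = 64
Since det(O) ≠ 0, rank(O) = 2 and the system is completely observable.

64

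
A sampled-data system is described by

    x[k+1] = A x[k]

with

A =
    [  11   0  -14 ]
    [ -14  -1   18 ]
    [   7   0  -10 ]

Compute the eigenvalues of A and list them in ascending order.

-3, -1, 4

det(zI - A) = z^3 - (tr A)z^2 + (M11 + M22 + M33)z - det A, where Mii is the 2×2 principal minor of A obtained by deleting row i and column i.
tr A = 11 + (-1) + (-10) = 0; M11 = (-1)·(-10) - 18·0 = 10 - 0 = 10; M22 = 11·(-10) - (-14)·7 = -110 - (-98) = -12; M33 = 11·(-1) - 0·(-14) = -11 - 0 = -11; sum of minors = -13.
det A = 11·((-1)·(-10) - 18·0) - 0·((-14)·(-10) - 18·7) + (-14)·((-14)·0 - (-1)·7) = 11·10 - 0·14 + (-14)·7 = 12.
So p(z) = det(zI - A) = z^3 - 13z - 12.
Rational-root test: any integer root divides -12. Testing small divisors, z = -1 works: p(-1) = -1 + 0 + 13 + (-12) = 0, so (z + 1) is a factor.
Dividing, p(z) = (z + 1)(z^2 - z - 12).
Factor z^2 - z - 12: two numbers with sum 1 and product -12 are 4 and -3, so z^2 - z - 12 = (z - 4)(z + 3).
Hence p(z) = (z - 4) (z + 1) (z + 3), with roots -3, -1, 4.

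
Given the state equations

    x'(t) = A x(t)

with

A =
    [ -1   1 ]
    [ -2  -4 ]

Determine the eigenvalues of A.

-3, -2

det(sI - A) = s^2 - (tr A)s + det A, with tr A = (-1) + (-4) = -5 and det A = (-1)·(-4) - 1·(-2) = 4 - (-2) = 6.
So p(s) = det(sI - A) = s^2 + 5s + 6.
Factor s^2 + 5s + 6: two numbers with sum -5 and product 6 are -2 and -3, so s^2 + 5s + 6 = (s + 2)(s + 3).
Hence p(s) = (s + 2) (s + 3), with roots -3, -2.
All eigenvalues have negative real part, so the system is asymptotically stable.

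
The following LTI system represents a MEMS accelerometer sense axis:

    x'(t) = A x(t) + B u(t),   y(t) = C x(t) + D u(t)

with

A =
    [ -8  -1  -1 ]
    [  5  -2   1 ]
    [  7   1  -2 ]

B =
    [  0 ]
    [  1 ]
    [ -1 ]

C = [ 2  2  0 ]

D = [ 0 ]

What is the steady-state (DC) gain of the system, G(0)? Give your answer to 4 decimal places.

0.6667

G(0) = C(-A)^{-1}B + D = -C A^{-1} B + D.
det A = -60, so A^{-1} = (1/-60)·adj(A) = [[-1/20, 1/20, 1/20], [-17/60, -23/60, -1/20], [-19/60, -1/60, -7/20]]
A^{-1} B = [0, -1/3, 1/3]^T
C A^{-1} B = -2/3
G(0) = D - C A^{-1} B = 0 - (-2/3) = 2/3 ≈ 0.6667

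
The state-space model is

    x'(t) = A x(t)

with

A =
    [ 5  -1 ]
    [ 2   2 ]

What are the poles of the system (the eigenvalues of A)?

3, 4

det(sI - A) = s^2 - (tr A)s + det A, with tr A = 5 + 2 = 7 and det A = 5·2 - (-1)·2 = 10 - (-2) = 12.
So p(s) = det(sI - A) = s^2 - 7s + 12.
Factor s^2 - 7s + 12: two numbers with sum 7 and product 12 are 4 and 3, so s^2 - 7s + 12 = (s - 4)(s - 3).
Hence p(s) = (s - 4) (s - 3), with roots 3, 4.
At least one eigenvalue has non-negative real part, so the system is not asymptotically stable.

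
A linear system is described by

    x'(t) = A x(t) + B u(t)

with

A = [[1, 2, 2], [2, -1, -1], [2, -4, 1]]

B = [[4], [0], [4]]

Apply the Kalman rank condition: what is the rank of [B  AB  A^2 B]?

3

AB = [[12], [4], [12]]
A^2B = [[44], [8], [20]]
Controllability matrix C = [B  AB  A^2B] = [[4, 12, 44], [0, 4, 8], [4, 12, 20]]
det(C) = 4·(4·20 - 8·12) - 12·(0·20 - 8·4) + 44·(0·12 - 4·4) = 4·(-16) - 12·(-32) + 44·(-16) = -384 ≠ 0, so rank(C) = 3.
rank(C) = 3 = n, so the pair (A, B) is completely controllable.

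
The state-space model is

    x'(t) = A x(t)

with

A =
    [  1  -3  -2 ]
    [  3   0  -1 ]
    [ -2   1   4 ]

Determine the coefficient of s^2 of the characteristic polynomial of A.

-5

Expand det(sI - A) for the 3×3 matrix.
p(s) = s^3 - 5s^2 + 10s - 25.
(Check: constant term = det(-A) = (-1)^3 det A = -25; coefficient of s^2 = -tr A = -5.)
The coefficient of s^2 is -5.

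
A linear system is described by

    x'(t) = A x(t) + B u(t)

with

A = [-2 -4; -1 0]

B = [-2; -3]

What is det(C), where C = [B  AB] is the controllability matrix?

44

AB = [[16], [2]]
Controllability matrix C = [B  AB] = [[-2, 16], [-3, 2]]
det(C) = (-2)·2 - 16·(-3) = -4 - (-48) = 44
Since det(C) ≠ 0, rank(C) = 2 and the system is completely controllable.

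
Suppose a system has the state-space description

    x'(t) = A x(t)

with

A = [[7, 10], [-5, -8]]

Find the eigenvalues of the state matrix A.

-3, 2

det(sI - A) = s^2 - (tr A)s + det A, with tr A = 7 + (-8) = -1 and det A = 7·(-8) - 10·(-5) = -56 - (-50) = -6.
So p(s) = det(sI - A) = s^2 + s - 6.
Factor s^2 + s - 6: two numbers with sum -1 and product -6 are 2 and -3, so s^2 + s - 6 = (s - 2)(s + 3).
Hence p(s) = (s - 2) (s + 3), with roots -3, 2.
At least one eigenvalue has non-negative real part, so the system is not asymptotically stable.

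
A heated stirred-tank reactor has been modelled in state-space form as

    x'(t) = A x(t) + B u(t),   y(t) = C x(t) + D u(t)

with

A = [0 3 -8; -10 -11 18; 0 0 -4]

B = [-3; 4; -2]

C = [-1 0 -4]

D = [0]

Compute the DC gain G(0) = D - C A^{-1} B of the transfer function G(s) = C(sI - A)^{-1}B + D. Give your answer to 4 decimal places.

2.1333

G(0) = C(-A)^{-1}B + D = -C A^{-1} B + D.
det A = -120, so A^{-1} = (1/-120)·adj(A) = [[-11/30, -1/10, 17/60], [1/3, 0, -2/3], [0, 0, -1/4]]
A^{-1} B = [2/15, 1/3, 1/2]^T
C A^{-1} B = -32/15
G(0) = D - C A^{-1} B = 0 - (-32/15) = 32/15 ≈ 2.1333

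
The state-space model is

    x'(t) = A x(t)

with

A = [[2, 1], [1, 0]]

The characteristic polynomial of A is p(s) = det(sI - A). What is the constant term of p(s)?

For a 2×2 matrix, det(sI - A) = s^2 - (tr A)s + det A.
tr A = 2, det A = -1.
So p(s) = s^2 - 2s - 1.
The constant term is -1.

-1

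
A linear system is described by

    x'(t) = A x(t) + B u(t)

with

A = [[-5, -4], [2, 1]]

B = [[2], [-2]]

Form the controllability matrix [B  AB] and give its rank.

AB = [[-2], [2]]
Controllability matrix C = [B  AB] = [[2, -2], [-2, 2]]
Every column of C is a scalar multiple of column 1 = [2, -2] (multipliers 1, -1), so the columns span a one-dimensional space.
C ≠ 0, hence rank(C) = 1.
rank(C) = 1 < n = 2, so the pair (A, B) is not completely controllable.

1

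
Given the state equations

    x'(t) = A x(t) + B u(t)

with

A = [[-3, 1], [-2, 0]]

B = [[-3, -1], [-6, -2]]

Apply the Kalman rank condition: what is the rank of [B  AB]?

AB = [[3, 1], [6, 2]]
Controllability matrix C = [B  AB] = [[-3, -1, 3, 1], [-6, -2, 6, 2]]
Every column of C is a scalar multiple of column 1 = [-3, -6] (multipliers 1, 1/3, -1, -1/3), so the columns span a one-dimensional space.
C ≠ 0, hence rank(C) = 1.
rank(C) = 1 < n = 2, so the pair (A, B) is not completely controllable.

1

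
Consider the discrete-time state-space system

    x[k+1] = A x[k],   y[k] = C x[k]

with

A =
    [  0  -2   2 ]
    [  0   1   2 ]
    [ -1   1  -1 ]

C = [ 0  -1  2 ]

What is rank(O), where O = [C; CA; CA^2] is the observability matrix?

CA = [[-2, 1, -4]]
CA^2 = [[4, 1, 2]]
Observability matrix O = [C; CA; CA^2] = [[0, -1, 2], [-2, 1, -4], [4, 1, 2]]
The columns c1, c2, c3 of O are linearly dependent: -c1 + 2·c2 + c3 = 0 (check each entry), so rank(O) ≤ 2.
The 2×2 minor from rows 1, 2, columns 1, 2 is 0·1 - (-1)·(-2) = 0 - 2 = -2 ≠ 0, so rank(O) = 2.
rank(O) = 2 < n = 3, so the pair (A, C) is not completely observable.

2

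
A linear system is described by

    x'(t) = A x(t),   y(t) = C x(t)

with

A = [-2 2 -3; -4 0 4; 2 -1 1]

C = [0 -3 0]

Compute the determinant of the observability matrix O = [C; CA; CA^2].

-3456

CA = [[12, 0, -12]]
CA^2 = [[-48, 36, -48]]
Observability matrix O = [C; CA; CA^2] = [[0, -3, 0], [12, 0, -12], [-48, 36, -48]]
Expanding along the first row, det(O) = 0·(0·(-48) - (-12)·36) - (-3)·(12·(-48) - (-12)·(-48)) + 0·(12·36 - 0·(-48)) = 0·432 - (-3)·(-1152) + 0·432 = -3456
Since det(O) ≠ 0, rank(O) = 3 and the system is completely observable.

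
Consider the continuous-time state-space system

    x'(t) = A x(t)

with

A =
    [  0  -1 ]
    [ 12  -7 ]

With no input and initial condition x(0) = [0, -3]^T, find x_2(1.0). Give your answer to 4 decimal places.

0.2283

det(sI - A) = s^2 - (tr A)s + det A, with tr A = 0 + (-7) = -7 and det A = 0·(-7) - (-1)·12 = 0 - (-12) = 12.
So p(s) = det(sI - A) = s^2 + 7s + 12.
Factor s^2 + 7s + 12: two numbers with sum -7 and product 12 are -3 and -4, so s^2 + 7s + 12 = (s + 3)(s + 4).
Hence p(s) = (s + 3) (s + 4), with roots -4, -3.
The eigenvalues -4, -3 are distinct and real, so A is diagonalisable and x(t) = e^{At} x(0) = V diag(e^{λ_i t}) V^{-1} x(0), where the columns of V are the eigenvectors.
λ = -4: A - (-4)I = [[4, -1], [12, -3]]. Row 1 gives 4·v1 + (-1)·v2 = 0, so take v_1 = [1, 4]^T.
λ = -3: A - (-3)I = [[3, -1], [12, -4]]. Row 1 gives 3·v1 + (-1)·v2 = 0, so take v_2 = [1, 3]^T.
V = [v_1 v_2] = [[1, 1], [4, 3]] has det V = -1, so V^{-1} = adj(V)/det V = [[-3, 1], [4, -1]].
Modal coordinates z(0) = V^{-1} x(0): (-3)·0 + 1·(-3) = -3; 4·0 + (-1)·(-3) = 3; so z(0) = [-3, 3]^T.
x_2(t) = Σ_i (v_i)_2 · z_i(0) · e^{λ_i t} (row 2 of V times the modal terms).
x_2(1.0) = 4·(-3)·e^{-4·1.0} + 3·3·e^{-3·1.0} = (-12)·0.018316 + 9·0.049787 = 0.2283.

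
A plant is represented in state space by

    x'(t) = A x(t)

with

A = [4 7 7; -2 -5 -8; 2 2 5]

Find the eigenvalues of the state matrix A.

det(sI - A) = s^3 - (tr A)s^2 + (M11 + M22 + M33)s - det A, where Mii is the 2×2 principal minor of A obtained by deleting row i and column i.
tr A = 4 + (-5) + 5 = 4; M11 = (-5)·5 - (-8)·2 = -25 - (-16) = -9; M22 = 4·5 - 7·2 = 20 - 14 = 6; M33 = 4·(-5) - 7·(-2) = -20 - (-14) = -6; sum of minors = -9.
det A = 4·((-5)·5 - (-8)·2) - 7·((-2)·5 - (-8)·2) + 7·((-2)·2 - (-5)·2) = 4·(-9) - 7·6 + 7·6 = -36.
So p(s) = det(sI - A) = s^3 - 4s^2 - 9s + 36.
Rational-root test: any integer root divides 36. Testing small divisors, s = -3 works: p(-3) = -27 + (-36) + 27 + 36 = 0, so (s + 3) is a factor.
Dividing, p(s) = (s + 3)(s^2 - 7s + 12).
Factor s^2 - 7s + 12: two numbers with sum 7 and product 12 are 4 and 3, so s^2 - 7s + 12 = (s - 4)(s - 3).
Hence p(s) = (s - 4) (s - 3) (s + 3), with roots -3, 3, 4.
At least one eigenvalue has non-negative real part, so the system is not asymptotically stable.

-3, 3, 4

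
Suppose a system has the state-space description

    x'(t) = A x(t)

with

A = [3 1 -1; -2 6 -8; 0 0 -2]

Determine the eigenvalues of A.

-2, 4, 5

det(sI - A) = s^3 - (tr A)s^2 + (M11 + M22 + M33)s - det A, where Mii is the 2×2 principal minor of A obtained by deleting row i and column i.
tr A = 3 + 6 + (-2) = 7; M11 = 6·(-2) - (-8)·0 = -12 - 0 = -12; M22 = 3·(-2) - (-1)·0 = -6 - 0 = -6; M33 = 3·6 - 1·(-2) = 18 - (-2) = 20; sum of minors = 2.
det A = 3·(6·(-2) - (-8)·0) - 1·((-2)·(-2) - (-8)·0) + (-1)·((-2)·0 - 6·0) = 3·(-12) - 1·4 + (-1)·0 = -40.
So p(s) = det(sI - A) = s^3 - 7s^2 + 2s + 40.
Rational-root test: any integer root divides 40. Testing small divisors, s = -2 works: p(-2) = -8 + (-28) + (-4) + 40 = 0, so (s + 2) is a factor.
Dividing, p(s) = (s + 2)(s^2 - 9s + 20).
Factor s^2 - 9s + 20: two numbers with sum 9 and product 20 are 5 and 4, so s^2 - 9s + 20 = (s - 5)(s - 4).
Hence p(s) = (s - 5) (s - 4) (s + 2), with roots -2, 4, 5.
At least one eigenvalue has non-negative real part, so the system is not asymptotically stable.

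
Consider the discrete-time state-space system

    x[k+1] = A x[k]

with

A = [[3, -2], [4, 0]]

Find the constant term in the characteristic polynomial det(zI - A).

8

For a 2×2 matrix, det(zI - A) = z^2 - (tr A)z + det A.
tr A = 3, det A = 8.
So p(z) = z^2 - 3z + 8.
The constant term is 8.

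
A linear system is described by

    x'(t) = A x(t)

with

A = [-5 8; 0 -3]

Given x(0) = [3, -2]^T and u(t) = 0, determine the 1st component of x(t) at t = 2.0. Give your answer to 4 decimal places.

det(sI - A) = s^2 - (tr A)s + det A, with tr A = (-5) + (-3) = -8 and det A = (-5)·(-3) - 8·0 = 15 - 0 = 15.
So p(s) = det(sI - A) = s^2 + 8s + 15.
Factor s^2 + 8s + 15: two numbers with sum -8 and product 15 are -3 and -5, so s^2 + 8s + 15 = (s + 3)(s + 5).
Hence p(s) = (s + 3) (s + 5), with roots -5, -3.
The eigenvalues -5, -3 are distinct and real, so A is diagonalisable and x(t) = e^{At} x(0) = V diag(e^{λ_i t}) V^{-1} x(0), where the columns of V are the eigenvectors.
λ = -5: A - (-5)I = [[0, 8], [0, 2]]. Row 1 gives 0·v1 + 8·v2 = 0, so take v_1 = [-1, 0]^T.
λ = -3: A - (-3)I = [[-2, 8], [0, 0]]. Row 1 gives (-2)·v1 + 8·v2 = 0, so take v_2 = [4, 1]^T.
V = [v_1 v_2] = [[-1, 4], [0, 1]] has det V = -1, so V^{-1} = adj(V)/det V = [[-1, 4], [0, 1]].
Modal coordinates z(0) = V^{-1} x(0): (-1)·3 + 4·(-2) = -11; 0·3 + 1·(-2) = -2; so z(0) = [-11, -2]^T.
x_1(t) = Σ_i (v_i)_1 · z_i(0) · e^{λ_i t} (row 1 of V times the modal terms).
x_1(2.0) = (-1)·(-11)·e^{-5·2.0} + 4·(-2)·e^{-3·2.0} = 11·0.000045 + (-8)·0.002479 = -0.0193.

-0.0193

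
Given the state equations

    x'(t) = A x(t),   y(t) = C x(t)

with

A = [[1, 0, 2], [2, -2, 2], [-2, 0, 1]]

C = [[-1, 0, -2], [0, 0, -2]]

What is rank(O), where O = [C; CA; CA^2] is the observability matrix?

2

CA = [[3, 0, -4], [4, 0, -2]]
CA^2 = [[11, 0, 2], [8, 0, 6]]
Observability matrix O = [C; CA; CA^2] = [[-1, 0, -2], [0, 0, -2], [3, 0, -4], [4, 0, -2], [11, 0, 2], [8, 0, 6]]
Column 2 of O is identically zero, so rank(O) ≤ 2.
The 2×2 minor from rows 1, 2, columns 1, 3 is (-1)·(-2) - (-2)·0 = 2 - 0 = 2 ≠ 0, so rank(O) = 2.
rank(O) = 2 < n = 3, so the pair (A, C) is not completely observable.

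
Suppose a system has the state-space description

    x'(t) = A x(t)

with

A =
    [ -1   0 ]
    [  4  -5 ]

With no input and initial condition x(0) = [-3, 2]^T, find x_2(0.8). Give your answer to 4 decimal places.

det(sI - A) = s^2 - (tr A)s + det A, with tr A = (-1) + (-5) = -6 and det A = (-1)·(-5) - 0·4 = 5 - 0 = 5.
So p(s) = det(sI - A) = s^2 + 6s + 5.
Factor s^2 + 6s + 5: two numbers with sum -6 and product 5 are -1 and -5, so s^2 + 6s + 5 = (s + 1)(s + 5).
Hence p(s) = (s + 1) (s + 5), with roots -5, -1.
The eigenvalues -5, -1 are distinct and real, so A is diagonalisable and x(t) = e^{At} x(0) = V diag(e^{λ_i t}) V^{-1} x(0), where the columns of V are the eigenvectors.
λ = -5: A - (-5)I = [[4, 0], [4, 0]]. Row 1 gives 4·v1 + 0·v2 = 0, so take v_1 = [0, 1]^T.
λ = -1: A - (-1)I = [[0, 0], [4, -4]]. Row 2 gives 4·v1 + (-4)·v2 = 0, so take v_2 = [1, 1]^T.
V = [v_1 v_2] = [[0, 1], [1, 1]] has det V = -1, so V^{-1} = adj(V)/det V = [[-1, 1], [1, 0]].
Modal coordinates z(0) = V^{-1} x(0): (-1)·(-3) + 1·2 = 5; 1·(-3) + 0·2 = -3; so z(0) = [5, -3]^T.
x_2(t) = Σ_i (v_i)_2 · z_i(0) · e^{λ_i t} (row 2 of V times the modal terms).
x_2(0.8) = 1·5·e^{-5·0.8} + 1·(-3)·e^{-1·0.8} = 5·0.018316 + (-3)·0.449329 = -1.2564.

-1.2564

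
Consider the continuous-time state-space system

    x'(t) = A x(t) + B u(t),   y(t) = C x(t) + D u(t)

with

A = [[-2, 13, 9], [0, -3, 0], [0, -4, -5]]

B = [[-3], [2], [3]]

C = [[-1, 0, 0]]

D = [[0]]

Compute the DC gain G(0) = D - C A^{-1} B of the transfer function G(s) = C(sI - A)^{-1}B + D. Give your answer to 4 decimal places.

-3.1333

G(0) = C(-A)^{-1}B + D = -C A^{-1} B + D.
det A = -30, so A^{-1} = (1/-30)·adj(A) = [[-1/2, -29/30, -9/10], [0, -1/3, 0], [0, 4/15, -1/5]]
A^{-1} B = [-47/15, -2/3, -1/15]^T
C A^{-1} B = 47/15
G(0) = D - C A^{-1} B = 0 - (47/15) = -47/15 ≈ -3.1333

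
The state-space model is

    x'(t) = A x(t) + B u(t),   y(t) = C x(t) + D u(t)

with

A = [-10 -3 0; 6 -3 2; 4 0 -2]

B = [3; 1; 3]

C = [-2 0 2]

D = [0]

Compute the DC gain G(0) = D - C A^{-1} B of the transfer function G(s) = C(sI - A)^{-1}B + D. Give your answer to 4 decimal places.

G(0) = C(-A)^{-1}B + D = -C A^{-1} B + D.
det A = -120, so A^{-1} = (1/-120)·adj(A) = [[-1/20, 1/20, 1/20], [-1/6, -1/6, -1/6], [-1/10, 1/10, -2/5]]
A^{-1} B = [1/20, -7/6, -7/5]^T
C A^{-1} B = -29/10
G(0) = D - C A^{-1} B = 0 - (-29/10) = 29/10 ≈ 2.9000

2.9000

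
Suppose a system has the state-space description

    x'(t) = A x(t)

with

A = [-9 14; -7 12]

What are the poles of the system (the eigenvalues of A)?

det(sI - A) = s^2 - (tr A)s + det A, with tr A = (-9) + 12 = 3 and det A = (-9)·12 - 14·(-7) = -108 - (-98) = -10.
So p(s) = det(sI - A) = s^2 - 3s - 10.
Factor s^2 - 3s - 10: two numbers with sum 3 and product -10 are 5 and -2, so s^2 - 3s - 10 = (s - 5)(s + 2).
Hence p(s) = (s - 5) (s + 2), with roots -2, 5.
At least one eigenvalue has non-negative real part, so the system is not asymptotically stable.

-2, 5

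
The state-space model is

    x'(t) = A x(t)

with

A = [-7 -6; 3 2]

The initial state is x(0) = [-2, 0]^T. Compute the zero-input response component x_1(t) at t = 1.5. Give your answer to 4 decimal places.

0.4363

det(sI - A) = s^2 - (tr A)s + det A, with tr A = (-7) + 2 = -5 and det A = (-7)·2 - (-6)·3 = -14 - (-18) = 4.
So p(s) = det(sI - A) = s^2 + 5s + 4.
Factor s^2 + 5s + 4: two numbers with sum -5 and product 4 are -1 and -4, so s^2 + 5s + 4 = (s + 1)(s + 4).
Hence p(s) = (s + 1) (s + 4), with roots -4, -1.
The eigenvalues -4, -1 are distinct and real, so A is diagonalisable and x(t) = e^{At} x(0) = V diag(e^{λ_i t}) V^{-1} x(0), where the columns of V are the eigenvectors.
λ = -4: A - (-4)I = [[-3, -6], [3, 6]]. Row 1 gives (-3)·v1 + (-6)·v2 = 0, so take v_1 = [-2, 1]^T.
λ = -1: A - (-1)I = [[-6, -6], [3, 3]]. Row 1 gives (-6)·v1 + (-6)·v2 = 0, so take v_2 = [-1, 1]^T.
V = [v_1 v_2] = [[-2, -1], [1, 1]] has det V = -1, so V^{-1} = adj(V)/det V = [[-1, -1], [1, 2]].
Modal coordinates z(0) = V^{-1} x(0): (-1)·(-2) + (-1)·0 = 2; 1·(-2) + 2·0 = -2; so z(0) = [2, -2]^T.
x_1(t) = Σ_i (v_i)_1 · z_i(0) · e^{λ_i t} (row 1 of V times the modal terms).
x_1(1.5) = (-2)·2·e^{-4·1.5} + (-1)·(-2)·e^{-1·1.5} = (-4)·0.002479 + 2·0.223130 = 0.4363.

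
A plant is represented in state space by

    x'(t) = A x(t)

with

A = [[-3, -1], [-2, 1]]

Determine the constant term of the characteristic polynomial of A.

For a 2×2 matrix, det(sI - A) = s^2 - (tr A)s + det A.
tr A = -2, det A = -5.
So p(s) = s^2 + 2s - 5.
The constant term is -5.

-5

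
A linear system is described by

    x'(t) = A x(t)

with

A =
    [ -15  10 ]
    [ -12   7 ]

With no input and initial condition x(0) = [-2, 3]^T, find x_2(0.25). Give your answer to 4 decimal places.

det(sI - A) = s^2 - (tr A)s + det A, with tr A = (-15) + 7 = -8 and det A = (-15)·7 - 10·(-12) = -105 - (-120) = 15.
So p(s) = det(sI - A) = s^2 + 8s + 15.
Factor s^2 + 8s + 15: two numbers with sum -8 and product 15 are -3 and -5, so s^2 + 8s + 15 = (s + 3)(s + 5).
Hence p(s) = (s + 3) (s + 5), with roots -5, -3.
The eigenvalues -5, -3 are distinct and real, so A is diagonalisable and x(t) = e^{At} x(0) = V diag(e^{λ_i t}) V^{-1} x(0), where the columns of V are the eigenvectors.
λ = -5: A - (-5)I = [[-10, 10], [-12, 12]]. Row 1 gives (-10)·v1 + 10·v2 = 0, so take v_1 = [1, 1]^T.
λ = -3: A - (-3)I = [[-12, 10], [-12, 10]]. Row 1 gives (-12)·v1 + 10·v2 = 0, so take v_2 = [-5, -6]^T.
V = [v_1 v_2] = [[1, -5], [1, -6]] has det V = -1, so V^{-1} = adj(V)/det V = [[6, -5], [1, -1]].
Modal coordinates z(0) = V^{-1} x(0): 6·(-2) + (-5)·3 = -27; 1·(-2) + (-1)·3 = -5; so z(0) = [-27, -5]^T.
x_2(t) = Σ_i (v_i)_2 · z_i(0) · e^{λ_i t} (row 2 of V times the modal terms).
x_2(0.25) = 1·(-27)·e^{-5·0.25} + (-6)·(-5)·e^{-3·0.25} = (-27)·0.286505 + 30·0.472367 = 6.4354.

6.4354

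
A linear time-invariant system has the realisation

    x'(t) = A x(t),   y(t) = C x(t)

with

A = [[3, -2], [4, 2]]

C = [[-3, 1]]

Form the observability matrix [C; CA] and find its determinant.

CA = [[-5, 8]]
Observability matrix O = [C; CA] = [[-3, 1], [-5, 8]]
det(O) = (-3)·8 - 1·(-5) = -24 - (-5) = -19
Since det(O) ≠ 0, rank(O) = 2 and the system is completely observable.

-19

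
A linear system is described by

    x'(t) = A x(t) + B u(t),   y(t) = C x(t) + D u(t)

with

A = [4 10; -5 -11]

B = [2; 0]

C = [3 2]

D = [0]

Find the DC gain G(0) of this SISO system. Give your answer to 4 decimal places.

7.6667

G(0) = C(-A)^{-1}B + D = -C A^{-1} B + D.
det A = 6, so A^{-1} = (1/6)·adj(A) = [[-11/6, -5/3], [5/6, 2/3]]
A^{-1} B = [-11/3, 5/3]^T
C A^{-1} B = -23/3
G(0) = D - C A^{-1} B = 0 - (-23/3) = 23/3 ≈ 7.6667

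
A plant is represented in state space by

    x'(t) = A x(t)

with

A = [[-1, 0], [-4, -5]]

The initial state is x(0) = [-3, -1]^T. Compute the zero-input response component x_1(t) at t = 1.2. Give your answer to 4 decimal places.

-0.9036

det(sI - A) = s^2 - (tr A)s + det A, with tr A = (-1) + (-5) = -6 and det A = (-1)·(-5) - 0·(-4) = 5 - 0 = 5.
So p(s) = det(sI - A) = s^2 + 6s + 5.
Factor s^2 + 6s + 5: two numbers with sum -6 and product 5 are -1 and -5, so s^2 + 6s + 5 = (s + 1)(s + 5).
Hence p(s) = (s + 1) (s + 5), with roots -5, -1.
The eigenvalues -5, -1 are distinct and real, so A is diagonalisable and x(t) = e^{At} x(0) = V diag(e^{λ_i t}) V^{-1} x(0), where the columns of V are the eigenvectors.
λ = -5: A - (-5)I = [[4, 0], [-4, 0]]. Row 1 gives 4·v1 + 0·v2 = 0, so take v_1 = [0, 1]^T.
λ = -1: A - (-1)I = [[0, 0], [-4, -4]]. Row 2 gives (-4)·v1 + (-4)·v2 = 0, so take v_2 = [1, -1]^T.
V = [v_1 v_2] = [[0, 1], [1, -1]] has det V = -1, so V^{-1} = adj(V)/det V = [[1, 1], [1, 0]].
Modal coordinates z(0) = V^{-1} x(0): 1·(-3) + 1·(-1) = -4; 1·(-3) + 0·(-1) = -3; so z(0) = [-4, -3]^T.
x_1(t) = Σ_i (v_i)_1 · z_i(0) · e^{λ_i t} (row 1 of V times the modal terms).
x_1(1.2) = 0·(-4)·e^{-5·1.2} + 1·(-3)·e^{-1·1.2} = 0·0.002479 + (-3)·0.301194 = -0.9036.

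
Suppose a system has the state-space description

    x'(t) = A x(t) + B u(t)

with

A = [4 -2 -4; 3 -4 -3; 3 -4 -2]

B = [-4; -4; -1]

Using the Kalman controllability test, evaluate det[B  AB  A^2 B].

AB = [[-4], [7], [6]]
A^2B = [[-54], [-58], [-52]]
Controllability matrix C = [B  AB  A^2B] = [[-4, -4, -54], [-4, 7, -58], [-1, 6, -52]]
Expanding along the first row, det(C) = (-4)·(7·(-52) - (-58)·6) - (-4)·((-4)·(-52) - (-58)·(-1)) + (-54)·((-4)·6 - 7·(-1)) = (-4)·(-16) - (-4)·150 + (-54)·(-17) = 1582
Since det(C) ≠ 0, rank(C) = 3 and the system is completely controllable.

1582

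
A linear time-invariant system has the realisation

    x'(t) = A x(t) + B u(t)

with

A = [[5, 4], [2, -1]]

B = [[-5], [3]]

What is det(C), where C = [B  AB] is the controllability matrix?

AB = [[-13], [-13]]
Controllability matrix C = [B  AB] = [[-5, -13], [3, -13]]
det(C) = (-5)·(-13) - (-13)·3 = 65 - (-39) = 104
Since det(C) ≠ 0, rank(C) = 2 and the system is completely controllable.

104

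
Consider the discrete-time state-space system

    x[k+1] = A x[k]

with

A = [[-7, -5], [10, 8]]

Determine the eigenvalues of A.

det(zI - A) = z^2 - (tr A)z + det A, with tr A = (-7) + 8 = 1 and det A = (-7)·8 - (-5)·10 = -56 - (-50) = -6.
So p(z) = det(zI - A) = z^2 - z - 6.
Factor z^2 - z - 6: two numbers with sum 1 and product -6 are 3 and -2, so z^2 - z - 6 = (z - 3)(z + 2).
Hence p(z) = (z - 3) (z + 2), with roots -2, 3.

-2, 3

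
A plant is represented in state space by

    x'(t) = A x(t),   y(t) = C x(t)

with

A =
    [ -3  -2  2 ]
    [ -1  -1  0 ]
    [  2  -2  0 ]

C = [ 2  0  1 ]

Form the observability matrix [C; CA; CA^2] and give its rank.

CA = [[-4, -6, 4]]
CA^2 = [[26, 6, -8]]
Observability matrix O = [C; CA; CA^2] = [[2, 0, 1], [-4, -6, 4], [26, 6, -8]]
det(O) = 2·((-6)·(-8) - 4·6) - 0·((-4)·(-8) - 4·26) + 1·((-4)·6 - (-6)·26) = 2·24 - 0·(-72) + 1·132 = 180 ≠ 0, so rank(O) = 3.
rank(O) = 3 = n, so the pair (A, C) is completely observable.

3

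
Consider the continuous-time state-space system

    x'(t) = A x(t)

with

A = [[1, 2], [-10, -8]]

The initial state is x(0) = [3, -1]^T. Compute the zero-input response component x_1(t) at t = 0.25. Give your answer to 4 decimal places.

det(sI - A) = s^2 - (tr A)s + det A, with tr A = 1 + (-8) = -7 and det A = 1·(-8) - 2·(-10) = -8 - (-20) = 12.
So p(s) = det(sI - A) = s^2 + 7s + 12.
Factor s^2 + 7s + 12: two numbers with sum -7 and product 12 are -3 and -4, so s^2 + 7s + 12 = (s + 3)(s + 4).
Hence p(s) = (s + 3) (s + 4), with roots -4, -3.
The eigenvalues -4, -3 are distinct and real, so A is diagonalisable and x(t) = e^{At} x(0) = V diag(e^{λ_i t}) V^{-1} x(0), where the columns of V are the eigenvectors.
λ = -4: A - (-4)I = [[5, 2], [-10, -4]]. Row 1 gives 5·v1 + 2·v2 = 0, so take v_1 = [-2, 5]^T.
λ = -3: A - (-3)I = [[4, 2], [-10, -5]]. Row 1 gives 4·v1 + 2·v2 = 0, so take v_2 = [1, -2]^T.
V = [v_1 v_2] = [[-2, 1], [5, -2]] has det V = -1, so V^{-1} = adj(V)/det V = [[2, 1], [5, 2]].
Modal coordinates z(0) = V^{-1} x(0): 2·3 + 1·(-1) = 5; 5·3 + 2·(-1) = 13; so z(0) = [5, 13]^T.
x_1(t) = Σ_i (v_i)_1 · z_i(0) · e^{λ_i t} (row 1 of V times the modal terms).
x_1(0.25) = (-2)·5·e^{-4·0.25} + 1·13·e^{-3·0.25} = (-10)·0.367879 + 13·0.472367 = 2.4620.

2.4620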